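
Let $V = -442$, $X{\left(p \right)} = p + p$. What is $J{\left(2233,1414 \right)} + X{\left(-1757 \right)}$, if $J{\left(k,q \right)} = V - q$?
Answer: $-5370$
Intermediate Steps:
$X{\left(p \right)} = 2 p$
$J{\left(k,q \right)} = -442 - q$
$J{\left(2233,1414 \right)} + X{\left(-1757 \right)} = \left(-442 - 1414\right) + 2 \left(-1757\right) = \left(-442 - 1414\right) - 3514 = -1856 - 3514 = -5370$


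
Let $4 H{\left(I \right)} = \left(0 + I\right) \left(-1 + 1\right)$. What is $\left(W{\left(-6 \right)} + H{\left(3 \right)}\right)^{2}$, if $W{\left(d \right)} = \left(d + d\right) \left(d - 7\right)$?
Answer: $24336$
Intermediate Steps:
$H{\left(I \right)} = 0$ ($H{\left(I \right)} = \frac{\left(0 + I\right) \left(-1 + 1\right)}{4} = \frac{I 0}{4} = \frac{1}{4} \cdot 0 = 0$)
$W{\left(d \right)} = 2 d \left(-7 + d\right)$
$\left(W{\left(-6 \right)} + H{\left(3 \right)}\right)^{2} = \left(2 \left(-6\right) \left(-7 - 6\right) + 0\right)^{2} = \left(2 \left(-6\right) \left(-13\right) + 0\right)^{2} = \left(156 + 0\right)^{2} = 156^{2} = 24336$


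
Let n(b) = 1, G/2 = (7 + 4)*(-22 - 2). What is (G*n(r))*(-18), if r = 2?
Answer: 9504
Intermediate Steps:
G = -528 (G = 2*((7 + 4)*(-22 - 2)) = 2*(11*(-24)) = 2*(-264) = -528)
(G*n(r))*(-18) = -528*1*(-18) = -528*(-18) = 9504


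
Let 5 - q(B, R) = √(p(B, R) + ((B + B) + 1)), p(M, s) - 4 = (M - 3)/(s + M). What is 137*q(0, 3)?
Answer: 411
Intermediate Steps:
p(M, s) = 4 + (-3 + M)/(M + s) (p(M, s) = 4 + (M - 3)/(s + M) = 4 + (-3 + M)/(M + s))
q(B, R) = 5 - √(1 + 2*B + (-3 + 4*R + 5*B)/(B + R)) (q(B, R) = 5 - √((-3 + 4*R + 5*B)/(B + R) + ((B + B) + 1)) = 5 - √((-3 + 4*R + 5*B)/(B + R) + (2*B + 1)) = 5 - √((-3 + 4*R + 5*B)/(B + R) + (1 + 2*B)) = 5 - √(1 + 2*B + (-3 + 4*R + 5*B)/(B + R)))
137*q(0, 3) = 137*(5 - √((-3 + 4*3 + 5*0 + (1 + 2*0)*(0 + 3))/(0 + 3))) = 137*(5 - √((-3 + 12 + 0 + (1 + 0)*3)/3)) = 137*(5 - √((-3 + 12 + 0 + 1*3)/3)) = 137*(5 - √((-3 + 12 + 0 + 3)/3)) = 137*(5 - √((⅓)*12)) = 137*(5 - √4) = 137*(5 - 1*2) = 137*(5 - 2) = 137*3 = 411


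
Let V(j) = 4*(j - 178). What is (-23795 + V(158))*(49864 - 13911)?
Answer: -858377875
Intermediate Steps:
V(j) = -712 + 4*j (V(j) = 4*(-178 + j) = -712 + 4*j)
(-23795 + V(158))*(49864 - 13911) = (-23795 + (-712 + 4*158))*(49864 - 13911) = (-23795 + (-712 + 632))*35953 = (-23795 - 80)*35953 = -23875*35953 = -858377875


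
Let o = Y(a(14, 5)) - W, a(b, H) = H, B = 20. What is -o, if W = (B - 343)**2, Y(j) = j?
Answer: 104324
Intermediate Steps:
W = 104329 (W = (20 - 343)**2 = (-323)**2 = 104329)
o = -104324 (o = 5 - 1*104329 = 5 - 104329 = -104324)
-o = -1*(-104324) = 104324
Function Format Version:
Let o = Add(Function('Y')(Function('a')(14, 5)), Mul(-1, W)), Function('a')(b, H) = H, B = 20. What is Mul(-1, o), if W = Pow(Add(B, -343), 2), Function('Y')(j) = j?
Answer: 104324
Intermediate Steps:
W = 104329 (W = Pow(Add(20, -343), 2) = Pow(-323, 2) = 104329)
o = -104324 (o = Add(5, Mul(-1, 104329)) = Add(5, -104329) = -104324)
Mul(-1, o) = Mul(-1, -104324) = 104324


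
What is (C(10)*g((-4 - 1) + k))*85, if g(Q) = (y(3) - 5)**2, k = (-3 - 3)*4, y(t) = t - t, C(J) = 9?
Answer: 19125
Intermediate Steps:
y(t) = 0
k = -24 (k = -6*4 = -24)
g(Q) = 25 (g(Q) = (0 - 5)**2 = (-5)**2 = 25)
(C(10)*g((-4 - 1) + k))*85 = (9*25)*85 = 225*85 = 19125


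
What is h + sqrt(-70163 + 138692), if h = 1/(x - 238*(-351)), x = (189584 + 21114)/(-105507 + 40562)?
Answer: 64945/5425164712 + sqrt(68529) ≈ 261.78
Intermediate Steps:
x = -210698/64945 (x = 210698/(-64945) = 210698*(-1/64945) = -210698/64945 ≈ -3.2443)
h = 64945/5425164712 (h = 1/(-210698/64945 - 238*(-351)) = 1/(-210698/64945 + 83538) = 1/(5425164712/64945) = 64945/5425164712 ≈ 1.1971e-5)
h + sqrt(-70163 + 138692) = 64945/5425164712 + sqrt(-70163 + 138692) = 64945/5425164712 + sqrt(68529)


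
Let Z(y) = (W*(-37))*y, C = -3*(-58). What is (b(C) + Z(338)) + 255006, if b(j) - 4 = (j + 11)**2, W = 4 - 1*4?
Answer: 289235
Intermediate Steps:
W = 0 (W = 4 - 4 = 0)
C = 174
b(j) = 4 + (11 + j)**2 (b(j) = 4 + (j + 11)**2 = 4 + (11 + j)**2)
Z(y) = 0 (Z(y) = (0*(-37))*y = 0*y = 0)
(b(C) + Z(338)) + 255006 = ((4 + (11 + 174)**2) + 0) + 255006 = ((4 + 185**2) + 0) + 255006 = ((4 + 34225) + 0) + 255006 = (34229 + 0) + 255006 = 34229 + 255006 = 289235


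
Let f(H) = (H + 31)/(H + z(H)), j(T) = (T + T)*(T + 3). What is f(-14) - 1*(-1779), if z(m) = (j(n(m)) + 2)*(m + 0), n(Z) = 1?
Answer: 273949/154 ≈ 1778.9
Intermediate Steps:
j(T) = 2*T*(3 + T) (j(T) = (2*T)*(3 + T) = 2*T*(3 + T))
z(m) = 10*m (z(m) = (2*1*(3 + 1) + 2)*(m + 0) = (2*1*4 + 2)*m = (8 + 2)*m = 10*m)
f(H) = (31 + H)/(11*H) (f(H) = (H + 31)/(H + 10*H) = (31 + H)/((11*H)) = (31 + H)*(1/(11*H)) = (31 + H)/(11*H))
f(-14) - 1*(-1779) = (1/11)*(31 - 14)/(-14) - 1*(-1779) = (1/11)*(-1/14)*17 + 1779 = -17/154 + 1779 = 273949/154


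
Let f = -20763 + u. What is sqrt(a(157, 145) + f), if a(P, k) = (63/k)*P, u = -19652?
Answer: 2*I*sqrt(212072795)/145 ≈ 200.86*I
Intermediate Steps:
f = -40415 (f = -20763 - 19652 = -40415)
a(P, k) = 63*P/k
sqrt(a(157, 145) + f) = sqrt(63*157/145 - 40415) = sqrt(63*157*(1/145) - 40415) = sqrt(9891/145 - 40415) = sqrt(-5850284/145) = 2*I*sqrt(212072795)/145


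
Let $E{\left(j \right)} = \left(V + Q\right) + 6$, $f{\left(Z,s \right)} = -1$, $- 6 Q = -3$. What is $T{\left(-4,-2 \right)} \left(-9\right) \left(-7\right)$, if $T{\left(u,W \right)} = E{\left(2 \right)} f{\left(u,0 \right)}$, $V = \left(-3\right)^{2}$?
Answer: $- \frac{1953}{2} \approx -976.5$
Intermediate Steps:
$Q = \frac{1}{2}$ ($Q = \left(- \frac{1}{6}\right) \left(-3\right) = \frac{1}{2} \approx 0.5$)
$V = 9$
$E{\left(j \right)} = \frac{31}{2}$ ($E{\left(j \right)} = \left(9 + \frac{1}{2}\right) + 6 = \frac{19}{2} + 6 = \frac{31}{2}$)
$T{\left(u,W \right)} = - \frac{31}{2}$ ($T{\left(u,W \right)} = \frac{31}{2} \left(-1\right) = - \frac{31}{2}$)
$T{\left(-4,-2 \right)} \left(-9\right) \left(-7\right) = \left(- \frac{31}{2}\right) \left(-9\right) \left(-7\right) = \frac{279}{2} \left(-7\right) = - \frac{1953}{2}$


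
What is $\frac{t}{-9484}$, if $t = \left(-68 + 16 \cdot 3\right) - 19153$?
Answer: $\frac{19173}{9484} \approx 2.0216$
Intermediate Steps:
$t = -19173$ ($t = \left(-68 + 48\right) - 19153 = -20 - 19153 = -19173$)
$\frac{t}{-9484} = - \frac{19173}{-9484} = \left(-19173\right) \left(- \frac{1}{9484}\right) = \frac{19173}{9484}$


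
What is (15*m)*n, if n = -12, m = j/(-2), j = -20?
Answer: -1800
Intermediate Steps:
m = 10 (m = -20/(-2) = -20*(-½) = 10)
(15*m)*n = (15*10)*(-12) = 150*(-12) = -1800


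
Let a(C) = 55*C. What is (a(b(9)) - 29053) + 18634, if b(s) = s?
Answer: -9924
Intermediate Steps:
(a(b(9)) - 29053) + 18634 = (55*9 - 29053) + 18634 = (495 - 29053) + 18634 = -28558 + 18634 = -9924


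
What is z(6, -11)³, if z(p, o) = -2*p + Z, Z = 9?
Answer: -27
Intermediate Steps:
z(p, o) = 9 - 2*p (z(p, o) = -2*p + 9 = 9 - 2*p)
z(6, -11)³ = (9 - 2*6)³ = (9 - 12)³ = (-3)³ = -27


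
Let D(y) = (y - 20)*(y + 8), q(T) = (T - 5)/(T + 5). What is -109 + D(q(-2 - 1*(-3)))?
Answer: -2345/9 ≈ -260.56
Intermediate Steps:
q(T) = (-5 + T)/(5 + T)
D(y) = (-20 + y)*(8 + y)
-109 + D(q(-2 - 1*(-3))) = -109 + (-160 + ((-5 + (-2 - 1*(-3)))/(5 + (-2 - 1*(-3))))² - 12*(-5 + (-2 - 1*(-3)))/(5 + (-2 - 1*(-3)))) = -109 + (-160 + ((-5 + (-2 + 3))/(5 + (-2 + 3)))² - 12*(-5 + (-2 + 3))/(5 + (-2 + 3))) = -109 + (-160 + ((-5 + 1)/(5 + 1))² - 12*(-5 + 1)/(5 + 1)) = -109 + (-160 + (-4/6)² - 12*(-4)/6) = -109 + (-160 + ((⅙)*(-4))² - 2*(-4)) = -109 + (-160 + (-⅔)² - 12*(-⅔)) = -109 + (-160 + 4/9 + 8) = -109 - 1364/9 = -2345/9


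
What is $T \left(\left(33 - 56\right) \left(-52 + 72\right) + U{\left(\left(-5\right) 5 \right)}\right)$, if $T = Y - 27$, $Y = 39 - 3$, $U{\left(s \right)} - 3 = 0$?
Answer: $-4113$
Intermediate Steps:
$U{\left(s \right)} = 3$ ($U{\left(s \right)} = 3 + 0 = 3$)
$Y = 36$
$T = 9$ ($T = 36 - 27 = 9$)
$T \left(\left(33 - 56\right) \left(-52 + 72\right) + U{\left(\left(-5\right) 5 \right)}\right) = 9 \left(\left(33 - 56\right) \left(-52 + 72\right) + 3\right) = 9 \left(\left(-23\right) 20 + 3\right) = 9 \left(-460 + 3\right) = 9 \left(-457\right) = -4113$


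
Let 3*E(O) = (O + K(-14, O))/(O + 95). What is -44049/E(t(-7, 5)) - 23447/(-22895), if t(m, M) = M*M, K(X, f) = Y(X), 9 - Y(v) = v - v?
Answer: -181529935301/389215 ≈ -4.6640e+5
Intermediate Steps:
Y(v) = 9 (Y(v) = 9 - (v - v) = 9 - 1*0 = 9 + 0 = 9)
K(X, f) = 9
t(m, M) = M²
E(O) = (9 + O)/(3*(95 + O)) (E(O) = ((O + 9)/(O + 95))/3 = ((9 + O)/(95 + O))/3 = (9 + O)/(3*(95 + O)))
-44049/E(t(-7, 5)) - 23447/(-22895) = -44049*3*(95 + 5²)/(9 + 5²) - 23447/(-22895) = -44049*3*(95 + 25)/(9 + 25) - 23447*(-1/22895) = -44049/((⅓)*34/120) + 23447/22895 = -44049/((⅓)*(1/120)*34) + 23447/22895 = -44049/17/180 + 23447/22895 = -44049*180/17 + 23447/22895 = -7928820/17 + 23447/22895 = -181529935301/389215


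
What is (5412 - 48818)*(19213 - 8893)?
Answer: -447949920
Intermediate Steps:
(5412 - 48818)*(19213 - 8893) = -43406*10320 = -447949920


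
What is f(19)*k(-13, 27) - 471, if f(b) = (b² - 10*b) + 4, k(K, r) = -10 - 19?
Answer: -5546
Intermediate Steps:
k(K, r) = -29
f(b) = 4 + b² - 10*b
f(19)*k(-13, 27) - 471 = (4 + 19² - 10*19)*(-29) - 471 = (4 + 361 - 190)*(-29) - 471 = 175*(-29) - 471 = -5075 - 471 = -5546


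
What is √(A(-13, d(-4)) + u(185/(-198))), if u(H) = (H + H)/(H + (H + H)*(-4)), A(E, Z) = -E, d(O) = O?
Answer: √623/7 ≈ 3.5657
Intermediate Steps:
u(H) = -2/7 (u(H) = (2*H)/(H + (2*H)*(-4)) = (2*H)/(H - 8*H) = (2*H)/((-7*H)) = (2*H)*(-1/(7*H)) = -2/7)
√(A(-13, d(-4)) + u(185/(-198))) = √(-1*(-13) - 2/7) = √(13 - 2/7) = √(89/7) = √623/7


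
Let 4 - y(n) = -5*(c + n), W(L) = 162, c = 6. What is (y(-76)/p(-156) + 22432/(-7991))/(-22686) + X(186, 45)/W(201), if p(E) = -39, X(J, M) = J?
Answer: 12173395256/10605103821 ≈ 1.1479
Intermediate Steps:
y(n) = 34 + 5*n (y(n) = 4 - (-5)*(6 + n) = 4 - (-30 - 5*n) = 4 + (30 + 5*n) = 34 + 5*n)
(y(-76)/p(-156) + 22432/(-7991))/(-22686) + X(186, 45)/W(201) = ((34 + 5*(-76))/(-39) + 22432/(-7991))/(-22686) + 186/162 = ((34 - 380)*(-1/39) + 22432*(-1/7991))*(-1/22686) + 186*(1/162) = (-346*(-1/39) - 22432/7991)*(-1/22686) + 31/27 = (346/39 - 22432/7991)*(-1/22686) + 31/27 = (1890038/311649)*(-1/22686) + 31/27 = -945019/3535034607 + 31/27 = 12173395256/10605103821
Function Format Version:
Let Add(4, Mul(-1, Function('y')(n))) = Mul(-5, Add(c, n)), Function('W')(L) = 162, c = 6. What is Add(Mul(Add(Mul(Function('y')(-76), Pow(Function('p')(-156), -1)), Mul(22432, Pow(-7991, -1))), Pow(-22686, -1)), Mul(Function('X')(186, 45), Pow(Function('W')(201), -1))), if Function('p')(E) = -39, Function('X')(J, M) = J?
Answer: Rational(12173395256, 10605103821) ≈ 1.1479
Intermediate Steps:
Function('y')(n) = Add(34, Mul(5, n)) (Function('y')(n) = Add(4, Mul(-1, Mul(-5, Add(6, n)))) = Add(4, Mul(-1, Add(-30, Mul(-5, n)))) = Add(4, Add(30, Mul(5, n))) = Add(34, Mul(5, n)))
Add(Mul(Add(Mul(Function('y')(-76), Pow(Function('p')(-156), -1)), Mul(22432, Pow(-7991, -1))), Pow(-22686, -1)), Mul(Function('X')(186, 45), Pow(Function('W')(201), -1))) = Add(Mul(Add(Mul(Add(34, Mul(5, -76)), Pow(-39, -1)), Mul(22432, Pow(-7991, -1))), Pow(-22686, -1)), Mul(186, Pow(162, -1))) = Add(Mul(Add(Mul(Add(34, -380), Rational(-1, 39)), Mul(22432, Rational(-1, 7991))), Rational(-1, 22686)), Mul(186, Rational(1, 162))) = Add(Mul(Add(Mul(-346, Rational(-1, 39)), Rational(-22432, 7991)), Rational(-1, 22686)), Rational(31, 27)) = Add(Mul(Add(Rational(346, 39), Rational(-22432, 7991)), Rational(-1, 22686)), Rational(31, 27)) = Add(Mul(Rational(1890038, 311649), Rational(-1, 22686)), Rational(31, 27)) = Add(Rational(-945019, 3535034607), Rational(31, 27)) = Rational(12173395256, 10605103821)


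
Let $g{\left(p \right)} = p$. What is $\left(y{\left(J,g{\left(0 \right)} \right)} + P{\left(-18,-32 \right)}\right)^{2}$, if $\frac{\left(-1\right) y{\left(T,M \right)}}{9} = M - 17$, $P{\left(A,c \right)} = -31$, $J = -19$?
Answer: $14884$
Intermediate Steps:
$y{\left(T,M \right)} = 153 - 9 M$ ($y{\left(T,M \right)} = - 9 \left(M - 17\right) = - 9 \left(-17 + M\right) = 153 - 9 M$)
$\left(y{\left(J,g{\left(0 \right)} \right)} + P{\left(-18,-32 \right)}\right)^{2} = \left(\left(153 - 0\right) - 31\right)^{2} = \left(\left(153 + 0\right) - 31\right)^{2} = \left(153 - 31\right)^{2} = 122^{2} = 14884$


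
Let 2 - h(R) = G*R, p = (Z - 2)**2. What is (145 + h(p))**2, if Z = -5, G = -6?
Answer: 194481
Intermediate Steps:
p = 49 (p = (-5 - 2)**2 = (-7)**2 = 49)
h(R) = 2 + 6*R (h(R) = 2 - (-6)*R = 2 + 6*R)
(145 + h(p))**2 = (145 + (2 + 6*49))**2 = (145 + (2 + 294))**2 = (145 + 296)**2 = 441**2 = 194481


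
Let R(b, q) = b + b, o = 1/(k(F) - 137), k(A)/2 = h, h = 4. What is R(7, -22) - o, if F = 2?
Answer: 1807/129 ≈ 14.008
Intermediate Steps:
k(A) = 8 (k(A) = 2*4 = 8)
o = -1/129 (o = 1/(8 - 137) = 1/(-129) = -1/129 ≈ -0.0077519)
R(b, q) = 2*b
R(7, -22) - o = 2*7 - 1*(-1/129) = 14 + 1/129 = 1807/129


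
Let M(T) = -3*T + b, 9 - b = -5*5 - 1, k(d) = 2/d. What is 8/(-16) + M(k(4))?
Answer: 33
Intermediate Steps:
b = 35 (b = 9 - (-5*5 - 1) = 9 - (-25 - 1) = 9 - 1*(-26) = 9 + 26 = 35)
M(T) = 35 - 3*T (M(T) = -3*T + 35 = 35 - 3*T)
8/(-16) + M(k(4)) = 8/(-16) + (35 - 6/4) = 8*(-1/16) + (35 - 6/4) = -½ + (35 - 3*½) = -½ + (35 - 3/2) = -½ + 67/2 = 33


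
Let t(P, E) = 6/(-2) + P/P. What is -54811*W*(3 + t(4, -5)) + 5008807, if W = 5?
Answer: 4734752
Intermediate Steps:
t(P, E) = -2 (t(P, E) = 6*(-½) + 1 = -3 + 1 = -2)
-54811*W*(3 + t(4, -5)) + 5008807 = -274055*(3 - 2) + 5008807 = -274055 + 5008807 = 4734752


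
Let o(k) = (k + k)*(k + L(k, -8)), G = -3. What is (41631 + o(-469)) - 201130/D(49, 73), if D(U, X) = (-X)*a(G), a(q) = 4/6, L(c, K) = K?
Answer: 36002856/73 ≈ 4.9319e+5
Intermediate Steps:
a(q) = ⅔ (a(q) = 4*(⅙) = ⅔)
D(U, X) = -2*X/3 (D(U, X) = -X*(⅔) = -2*X/3)
o(k) = 2*k*(-8 + k) (o(k) = (k + k)*(k - 8) = (2*k)*(-8 + k) = 2*k*(-8 + k))
(41631 + o(-469)) - 201130/D(49, 73) = (41631 + 2*(-469)*(-8 - 469)) - 201130/((-⅔*73)) = (41631 + 2*(-469)*(-477)) - 201130/(-146/3) = (41631 + 447426) - 201130*(-3)/146 = 489057 - 1*(-301695/73) = 489057 + 301695/73 = 36002856/73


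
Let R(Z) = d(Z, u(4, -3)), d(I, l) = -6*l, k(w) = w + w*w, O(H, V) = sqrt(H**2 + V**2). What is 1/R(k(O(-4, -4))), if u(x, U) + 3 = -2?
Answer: 1/30 ≈ 0.033333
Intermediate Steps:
u(x, U) = -5 (u(x, U) = -3 - 2 = -5)
k(w) = w + w**2
R(Z) = 30 (R(Z) = -6*(-5) = 30)
1/R(k(O(-4, -4))) = 1/30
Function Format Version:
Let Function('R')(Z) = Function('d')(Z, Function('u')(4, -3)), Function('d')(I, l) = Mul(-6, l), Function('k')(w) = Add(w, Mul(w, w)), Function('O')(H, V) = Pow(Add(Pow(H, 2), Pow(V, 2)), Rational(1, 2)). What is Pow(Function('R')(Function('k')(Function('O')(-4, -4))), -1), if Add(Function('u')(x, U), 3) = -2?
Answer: Rational(1, 30) ≈ 0.033333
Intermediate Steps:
Function('u')(x, U) = -5 (Function('u')(x, U) = Add(-3, -2) = -5)
Function('k')(w) = Add(w, Pow(w, 2))
Function('R')(Z) = 30 (Function('R')(Z) = Mul(-6, -5) = 30)
Pow(Function('R')(Function('k')(Function('O')(-4, -4))), -1) = Pow(30, -1) = Rational(1, 30)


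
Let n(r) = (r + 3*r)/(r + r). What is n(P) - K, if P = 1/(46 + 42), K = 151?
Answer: -149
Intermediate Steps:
P = 1/88 ≈ 0.011364
n(r) = 2 (n(r) = (4*r)/((2*r)) = (4*r)*(1/(2*r)) = 2)
n(P) - K = 2 - 1*151 = 2 - 151 = -149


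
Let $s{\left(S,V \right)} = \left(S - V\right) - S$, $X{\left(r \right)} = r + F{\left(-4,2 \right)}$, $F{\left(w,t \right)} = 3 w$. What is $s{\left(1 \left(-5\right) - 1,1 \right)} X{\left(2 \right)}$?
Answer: $10$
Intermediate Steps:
$X{\left(r \right)} = -12 + r$ ($X{\left(r \right)} = r + 3 \left(-4\right) = r - 12 = -12 + r$)
$s{\left(S,V \right)} = - V$
$s{\left(1 \left(-5\right) - 1,1 \right)} X{\left(2 \right)} = \left(-1\right) 1 \left(-12 + 2\right) = \left(-1\right) \left(-10\right) = 10$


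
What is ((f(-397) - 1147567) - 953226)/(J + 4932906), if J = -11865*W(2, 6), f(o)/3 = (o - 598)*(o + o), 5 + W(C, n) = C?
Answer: 269297/4968501 ≈ 0.054201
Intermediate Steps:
W(C, n) = -5 + C
f(o) = 6*o*(-598 + o) (f(o) = 3*((o - 598)*(o + o)) = 3*((-598 + o)*(2*o)) = 3*(2*o*(-598 + o)) = 6*o*(-598 + o))
J = 35595 (J = -11865*(-5 + 2) = -11865*(-3) = 35595)
((f(-397) - 1147567) - 953226)/(J + 4932906) = ((6*(-397)*(-598 - 397) - 1147567) - 953226)/(35595 + 4932906) = ((6*(-397)*(-995) - 1147567) - 953226)/4968501 = ((2370090 - 1147567) - 953226)*(1/4968501) = (1222523 - 953226)*(1/4968501) = 269297*(1/4968501) = 269297/4968501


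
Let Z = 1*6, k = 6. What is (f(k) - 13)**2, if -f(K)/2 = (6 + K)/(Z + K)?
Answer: 225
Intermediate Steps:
Z = 6
f(K) = -2 (f(K) = -2*(6 + K)/(6 + K) = -2*1 = -2)
(f(k) - 13)**2 = (-2 - 13)**2 = (-15)**2 = 225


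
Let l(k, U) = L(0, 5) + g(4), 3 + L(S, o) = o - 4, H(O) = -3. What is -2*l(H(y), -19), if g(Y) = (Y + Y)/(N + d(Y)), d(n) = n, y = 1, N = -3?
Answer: -12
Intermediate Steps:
L(S, o) = -7 + o (L(S, o) = -3 + (o - 4) = -3 + (-4 + o) = -7 + o)
g(Y) = 2*Y/(-3 + Y) (g(Y) = (Y + Y)/(-3 + Y) = (2*Y)/(-3 + Y) = 2*Y/(-3 + Y))
l(k, U) = 6 (l(k, U) = (-7 + 5) + 2*4/(-3 + 4) = -2 + 2*4/1 = -2 + 2*4*1 = -2 + 8 = 6)
-2*l(H(y), -19) = -2*6 = -12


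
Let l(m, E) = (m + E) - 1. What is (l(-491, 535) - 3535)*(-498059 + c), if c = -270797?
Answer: 2684845152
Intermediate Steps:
l(m, E) = -1 + E + m (l(m, E) = (E + m) - 1 = -1 + E + m)
(l(-491, 535) - 3535)*(-498059 + c) = ((-1 + 535 - 491) - 3535)*(-498059 - 270797) = (43 - 3535)*(-768856) = -3492*(-768856) = 2684845152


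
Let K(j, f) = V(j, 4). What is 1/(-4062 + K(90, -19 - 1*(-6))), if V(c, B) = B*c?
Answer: -1/3702 ≈ -0.00027012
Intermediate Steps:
K(j, f) = 4*j
1/(-4062 + K(90, -19 - 1*(-6))) = 1/(-4062 + 4*90) = 1/(-4062 + 360) = 1/(-3702) = -1/3702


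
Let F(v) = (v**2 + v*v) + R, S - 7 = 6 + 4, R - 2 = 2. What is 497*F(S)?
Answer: 289254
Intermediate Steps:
R = 4 (R = 2 + 2 = 4)
S = 17 (S = 7 + (6 + 4) = 7 + 10 = 17)
F(v) = 4 + 2*v**2 (F(v) = (v**2 + v*v) + 4 = (v**2 + v**2) + 4 = 2*v**2 + 4 = 4 + 2*v**2)
497*F(S) = 497*(4 + 2*17**2) = 497*(4 + 2*289) = 497*(4 + 578) = 497*582 = 289254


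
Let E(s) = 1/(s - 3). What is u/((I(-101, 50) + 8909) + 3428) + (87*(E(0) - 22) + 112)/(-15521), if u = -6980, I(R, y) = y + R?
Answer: -42920457/95345503 ≈ -0.45016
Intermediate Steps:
E(s) = 1/(-3 + s)
I(R, y) = R + y
u/((I(-101, 50) + 8909) + 3428) + (87*(E(0) - 22) + 112)/(-15521) = -6980/(((-101 + 50) + 8909) + 3428) + (87*(1/(-3 + 0) - 22) + 112)/(-15521) = -6980/((-51 + 8909) + 3428) + (87*(1/(-3) - 22) + 112)*(-1/15521) = -6980/(8858 + 3428) + (87*(-1/3 - 22) + 112)*(-1/15521) = -6980/12286 + (87*(-67/3) + 112)*(-1/15521) = -6980*1/12286 + (-1943 + 112)*(-1/15521) = -3490/6143 - 1831*(-1/15521) = -3490/6143 + 1831/15521 = -42920457/95345503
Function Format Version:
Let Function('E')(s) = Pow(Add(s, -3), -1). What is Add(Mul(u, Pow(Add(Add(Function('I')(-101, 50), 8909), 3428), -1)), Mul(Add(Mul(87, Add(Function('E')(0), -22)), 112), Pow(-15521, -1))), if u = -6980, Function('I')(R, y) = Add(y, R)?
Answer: Rational(-42920457, 95345503) ≈ -0.45016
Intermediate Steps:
Function('E')(s) = Pow(Add(-3, s), -1)
Function('I')(R, y) = Add(R, y)
Add(Mul(u, Pow(Add(Add(Function('I')(-101, 50), 8909), 3428), -1)), Mul(Add(Mul(87, Add(Function('E')(0), -22)), 112), Pow(-15521, -1))) = Add(Mul(-6980, Pow(Add(Add(Add(-101, 50), 8909), 3428), -1)), Mul(Add(Mul(87, Add(Pow(Add(-3, 0), -1), -22)), 112), Pow(-15521, -1))) = Add(Mul(-6980, Pow(Add(Add(-51, 8909), 3428), -1)), Mul(Add(Mul(87, Add(Pow(-3, -1), -22)), 112), Rational(-1, 15521))) = Add(Mul(-6980, Pow(Add(8858, 3428), -1)), Mul(Add(Mul(87, Add(Rational(-1, 3), -22)), 112), Rational(-1, 15521))) = Add(Mul(-6980, Pow(12286, -1)), Mul(Add(Mul(87, Rational(-67, 3)), 112), Rational(-1, 15521))) = Add(Mul(-6980, Rational(1, 12286)), Mul(Add(-1943, 112), Rational(-1, 15521))) = Add(Rational(-3490, 6143), Mul(-1831, Rational(-1, 15521))) = Add(Rational(-3490, 6143), Rational(1831, 15521)) = Rational(-42920457, 95345503)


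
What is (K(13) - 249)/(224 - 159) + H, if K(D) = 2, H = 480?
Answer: 2381/5 ≈ 476.20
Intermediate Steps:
(K(13) - 249)/(224 - 159) + H = (2 - 249)/(224 - 159) + 480 = -247/65 + 480 = -247*1/65 + 480 = -19/5 + 480 = 2381/5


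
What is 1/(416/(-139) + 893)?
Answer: 139/123711 ≈ 0.0011236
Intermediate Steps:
1/(416/(-139) + 893) = 1/(416*(-1/139) + 893) = 1/(-416/139 + 893) = 1/(123711/139) = 139/123711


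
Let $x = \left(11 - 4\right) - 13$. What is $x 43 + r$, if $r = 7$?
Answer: $-251$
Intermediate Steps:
$x = -6$ ($x = 7 - 13 = -6$)
$x 43 + r = \left(-6\right) 43 + 7 = -258 + 7 = -251$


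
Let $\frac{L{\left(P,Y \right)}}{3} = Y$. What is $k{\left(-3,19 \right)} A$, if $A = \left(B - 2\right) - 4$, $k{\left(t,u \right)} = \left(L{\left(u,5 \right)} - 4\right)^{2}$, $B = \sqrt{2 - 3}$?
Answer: $-726 + 121 i \approx -726.0 + 121.0 i$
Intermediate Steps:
$L{\left(P,Y \right)} = 3 Y$
$B = i$ ($B = \sqrt{-1} = i \approx 1.0 i$)
$k{\left(t,u \right)} = 121$ ($k{\left(t,u \right)} = \left(3 \cdot 5 - 4\right)^{2} = \left(15 - 4\right)^{2} = 11^{2} = 121$)
$A = -6 + i$ ($A = \left(i - 2\right) - 4 = \left(-2 + i\right) - 4 = -6 + i \approx -6.0 + 1.0 i$)
$k{\left(-3,19 \right)} A = 121 \left(-6 + i\right) = -726 + 121 i$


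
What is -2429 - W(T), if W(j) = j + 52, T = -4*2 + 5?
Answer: -2478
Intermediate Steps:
T = -3 (T = -8 + 5 = -3)
W(j) = 52 + j
-2429 - W(T) = -2429 - (52 - 3) = -2429 - 1*49 = -2429 - 49 = -2478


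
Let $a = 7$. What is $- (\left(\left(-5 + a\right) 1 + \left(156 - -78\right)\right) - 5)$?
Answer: $-231$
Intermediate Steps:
$- (\left(\left(-5 + a\right) 1 + \left(156 - -78\right)\right) - 5) = - (\left(\left(-5 + 7\right) 1 + \left(156 - -78\right)\right) - 5) = - (\left(2 \cdot 1 + \left(156 + 78\right)\right) - 5) = - (\left(2 + 234\right) - 5) = - (236 - 5) = \left(-1\right) 231 = -231$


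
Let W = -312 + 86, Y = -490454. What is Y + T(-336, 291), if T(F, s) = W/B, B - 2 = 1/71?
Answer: -70150968/143 ≈ -4.9057e+5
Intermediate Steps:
B = 143/71 (B = 2 + 1/71 = 143/71 ≈ 2.0141)
W = -226
T(F, s) = -16046/143 (T(F, s) = -226/143/71 = -226*71/143 = -16046/143)
Y + T(-336, 291) = -490454 - 16046/143 = -70150968/143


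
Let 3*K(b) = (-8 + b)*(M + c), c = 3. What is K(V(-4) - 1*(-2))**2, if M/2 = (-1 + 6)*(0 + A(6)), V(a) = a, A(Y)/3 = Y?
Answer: 372100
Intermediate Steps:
A(Y) = 3*Y
M = 180 (M = 2*((-1 + 6)*(0 + 3*6)) = 2*(5*(0 + 18)) = 2*(5*18) = 2*90 = 180)
K(b) = -488 + 61*b (K(b) = ((-8 + b)*(180 + 3))/3 = ((-8 + b)*183)/3 = (-1464 + 183*b)/3 = -488 + 61*b)
K(V(-4) - 1*(-2))**2 = (-488 + 61*(-4 - 1*(-2)))**2 = (-488 + 61*(-4 + 2))**2 = (-488 + 61*(-2))**2 = (-488 - 122)**2 = (-610)**2 = 372100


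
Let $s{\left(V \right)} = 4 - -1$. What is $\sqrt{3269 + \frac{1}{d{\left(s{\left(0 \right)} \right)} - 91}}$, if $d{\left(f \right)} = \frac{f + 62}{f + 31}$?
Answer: $\frac{\sqrt{33663003665}}{3209} \approx 57.175$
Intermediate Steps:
$s{\left(V \right)} = 5$ ($s{\left(V \right)} = 4 + 1 = 5$)
$d{\left(f \right)} = \frac{62 + f}{31 + f}$
$\sqrt{3269 + \frac{1}{d{\left(s{\left(0 \right)} \right)} - 91}} = \sqrt{3269 + \frac{1}{\frac{62 + 5}{31 + 5} - 91}} = \sqrt{3269 + \frac{1}{\frac{1}{36} \cdot 67 - 91}} = \sqrt{3269 + \frac{1}{\frac{67}{36} - 91}} = \sqrt{3269 + \frac{1}{- \frac{3209}{36}}} = \sqrt{3269 - \frac{36}{3209}} = \sqrt{\frac{10490185}{3209}} = \frac{\sqrt{33663003665}}{3209}$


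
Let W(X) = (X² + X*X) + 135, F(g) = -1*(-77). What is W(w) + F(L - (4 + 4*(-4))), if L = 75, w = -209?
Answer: 87574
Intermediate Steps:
F(g) = 77
W(X) = 135 + 2*X² (W(X) = (X² + X²) + 135 = 2*X² + 135 = 135 + 2*X²)
W(w) + F(L - (4 + 4*(-4))) = (135 + 2*(-209)²) + 77 = (135 + 2*43681) + 77 = (135 + 87362) + 77 = 87497 + 77 = 87574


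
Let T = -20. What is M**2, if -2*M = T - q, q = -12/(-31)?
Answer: 99856/961 ≈ 103.91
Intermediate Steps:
q = 12/31 (q = -12*(-1/31) = 12/31 ≈ 0.38710)
M = 316/31 (M = -(-20 - 1*12/31)/2 = -(-20 - 12/31)/2 = -1/2*(-632/31) = 316/31 ≈ 10.194)
M**2 = (316/31)**2 = 99856/961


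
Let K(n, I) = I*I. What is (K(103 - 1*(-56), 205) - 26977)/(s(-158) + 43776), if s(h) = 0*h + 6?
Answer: 2508/7297 ≈ 0.34370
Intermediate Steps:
s(h) = 6 (s(h) = 0 + 6 = 6)
K(n, I) = I²
(K(103 - 1*(-56), 205) - 26977)/(s(-158) + 43776) = (205² - 26977)/(6 + 43776) = (42025 - 26977)/43782 = 15048*(1/43782) = 2508/7297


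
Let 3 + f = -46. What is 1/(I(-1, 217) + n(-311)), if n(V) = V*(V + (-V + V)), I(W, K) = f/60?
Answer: 60/5803211 ≈ 1.0339e-5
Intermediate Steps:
f = -49 (f = -3 - 46 = -49)
I(W, K) = -49/60
n(V) = V**2 (n(V) = V*(V + 0) = V*V = V**2)
1/(I(-1, 217) + n(-311)) = 1/(-49/60 + (-311)**2) = 1/(-49/60 + 96721) = 1/(5803211/60) = 60/5803211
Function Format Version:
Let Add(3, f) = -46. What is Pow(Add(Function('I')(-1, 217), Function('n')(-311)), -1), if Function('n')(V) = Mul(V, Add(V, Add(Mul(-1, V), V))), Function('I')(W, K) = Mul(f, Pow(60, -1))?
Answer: Rational(60, 5803211) ≈ 1.0339e-5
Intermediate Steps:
f = -49 (f = Add(-3, -46) = -49)
Function('I')(W, K) = Rational(-49, 60) (Function('I')(W, K) = Mul(-49, Pow(60, -1)) = Mul(-49, Rational(1, 60)) = Rational(-49, 60))
Function('n')(V) = Pow(V, 2) (Function('n')(V) = Mul(V, Add(V, 0)) = Mul(V, V) = Pow(V, 2))
Pow(Add(Function('I')(-1, 217), Function('n')(-311)), -1) = Pow(Add(Rational(-49, 60), Pow(-311, 2)), -1) = Pow(Add(Rational(-49, 60), 96721), -1) = Pow(Rational(5803211, 60), -1) = Rational(60, 5803211)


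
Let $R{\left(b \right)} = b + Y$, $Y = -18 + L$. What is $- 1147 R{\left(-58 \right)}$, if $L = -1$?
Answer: $88319$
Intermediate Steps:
$Y = -19$ ($Y = -18 - 1 = -19$)
$R{\left(b \right)} = -19 + b$ ($R{\left(b \right)} = b - 19 = -19 + b$)
$- 1147 R{\left(-58 \right)} = - 1147 \left(-19 - 58\right) = \left(-1147\right) \left(-77\right) = 88319$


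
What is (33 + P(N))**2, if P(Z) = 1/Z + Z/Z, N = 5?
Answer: 29241/25 ≈ 1169.6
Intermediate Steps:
P(Z) = 1 + 1/Z (P(Z) = 1/Z + 1 = 1 + 1/Z)
(33 + P(N))**2 = (33 + (1 + 5)/5)**2 = (33 + (1/5)*6)**2 = (33 + 6/5)**2 = (171/5)**2 = 29241/25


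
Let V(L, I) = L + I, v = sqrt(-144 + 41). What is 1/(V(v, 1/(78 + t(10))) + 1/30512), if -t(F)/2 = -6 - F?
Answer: 25694307760/290070995943521 - 2816220985600*I*sqrt(103)/290070995943521 ≈ 8.8579e-5 - 0.098533*I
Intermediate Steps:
t(F) = 12 + 2*F (t(F) = -2*(-6 - F) = 12 + 2*F)
v = I*sqrt(103) (v = sqrt(-103) = I*sqrt(103) ≈ 10.149*I)
V(L, I) = I + L
1/(V(v, 1/(78 + t(10))) + 1/30512) = 1/((1/(78 + (12 + 2*10)) + I*sqrt(103)) + 1/30512) = 1/((1/(78 + (12 + 20)) + I*sqrt(103)) + 1/30512) = 1/((1/(78 + 32) + I*sqrt(103)) + 1/30512) = 1/((1/110 + I*sqrt(103)) + 1/30512) = 1/(15311/1678160 + I*sqrt(103))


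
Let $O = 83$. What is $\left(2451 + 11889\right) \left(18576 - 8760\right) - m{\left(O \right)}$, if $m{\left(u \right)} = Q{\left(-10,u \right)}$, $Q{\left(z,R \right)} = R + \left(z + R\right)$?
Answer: $140761284$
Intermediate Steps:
$Q{\left(z,R \right)} = z + 2 R$ ($Q{\left(z,R \right)} = R + \left(R + z\right) = z + 2 R$)
$m{\left(u \right)} = -10 + 2 u$
$\left(2451 + 11889\right) \left(18576 - 8760\right) - m{\left(O \right)} = \left(2451 + 11889\right) \left(18576 - 8760\right) - \left(-10 + 2 \cdot 83\right) = 14340 \cdot 9816 - \left(-10 + 166\right) = 140761440 - 156 = 140761284$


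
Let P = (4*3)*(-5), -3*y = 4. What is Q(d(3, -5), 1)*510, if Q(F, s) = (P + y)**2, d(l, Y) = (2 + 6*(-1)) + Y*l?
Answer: 5755520/3 ≈ 1.9185e+6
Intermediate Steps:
y = -4/3 (y = -1/3*4 = -4/3 ≈ -1.3333)
P = -60 (P = 12*(-5) = -60)
d(l, Y) = -4 + Y*l (d(l, Y) = (2 - 6) + Y*l = -4 + Y*l)
Q(F, s) = 33856/9 (Q(F, s) = (-60 - 4/3)**2 = (-184/3)**2 = 33856/9)
Q(d(3, -5), 1)*510 = (33856/9)*510 = 5755520/3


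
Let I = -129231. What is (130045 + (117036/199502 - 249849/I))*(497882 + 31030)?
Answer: 98520577462796672736/1432324609 ≈ 6.8784e+10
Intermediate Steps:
(130045 + (117036/199502 - 249849/I))*(497882 + 31030) = (130045 + (117036/199502 - 249849/(-129231)))*(497882 + 31030) = (130045 + (117036*(1/199502) - 249849*(-1/129231)))*528912 = (130045 + (58518/99751 + 27761/14359))*528912 = (130045 + 3609447473/1432324609)*528912 = (186270263224878/1432324609)*528912 = 98520577462796672736/1432324609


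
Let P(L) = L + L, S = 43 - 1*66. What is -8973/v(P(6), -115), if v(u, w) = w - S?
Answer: 8973/92 ≈ 97.533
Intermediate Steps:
S = -23 (S = 43 - 66 = -23)
P(L) = 2*L
v(u, w) = 23 + w (v(u, w) = w - 1*(-23) = w + 23 = 23 + w)
-8973/v(P(6), -115) = -8973/(23 - 115) = -8973/(-92) = -8973*(-1/92) = 8973/92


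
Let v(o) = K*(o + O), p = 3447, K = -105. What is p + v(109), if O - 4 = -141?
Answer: 6387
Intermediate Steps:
O = -137 (O = 4 - 141 = -137)
v(o) = 14385 - 105*o (v(o) = -105*(o - 137) = -105*(-137 + o) = 14385 - 105*o)
p + v(109) = 3447 + (14385 - 105*109) = 3447 + (14385 - 11445) = 3447 + 2940 = 6387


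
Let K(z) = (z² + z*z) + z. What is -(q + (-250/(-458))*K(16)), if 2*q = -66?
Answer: -58443/229 ≈ -255.21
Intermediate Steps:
q = -33 (q = (½)*(-66) = -33)
K(z) = z + 2*z² (K(z) = (z² + z²) + z = 2*z² + z = z + 2*z²)
-(q + (-250/(-458))*K(16)) = -(-33 + (-250/(-458))*(16*(1 + 2*16))) = -(-33 + (-250*(-1/458))*(16*(1 + 32))) = -(-33 + 125*(16*33)/229) = -(-33 + (125/229)*528) = -(-33 + 66000/229) = -1*58443/229 = -58443/229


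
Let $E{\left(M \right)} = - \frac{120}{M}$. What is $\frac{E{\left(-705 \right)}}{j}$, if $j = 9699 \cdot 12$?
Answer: $\frac{2}{1367559} \approx 1.4625 \cdot 10^{-6}$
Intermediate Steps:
$j = 116388$
$\frac{E{\left(-705 \right)}}{j} = \frac{\left(-120\right) \frac{1}{-705}}{116388} = \left(-120\right) \left(- \frac{1}{705}\right) \frac{1}{116388} = \frac{8}{47} \cdot \frac{1}{116388} = \frac{2}{1367559}$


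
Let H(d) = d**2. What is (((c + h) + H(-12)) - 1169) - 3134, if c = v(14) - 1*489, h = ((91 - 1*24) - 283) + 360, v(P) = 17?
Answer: -4487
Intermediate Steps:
h = 144 (h = ((91 - 24) - 283) + 360 = (67 - 283) + 360 = -216 + 360 = 144)
c = -472 (c = 17 - 1*489 = 17 - 489 = -472)
(((c + h) + H(-12)) - 1169) - 3134 = (((-472 + 144) + (-12)**2) - 1169) - 3134 = ((-328 + 144) - 1169) - 3134 = (-184 - 1169) - 3134 = -1353 - 3134 = -4487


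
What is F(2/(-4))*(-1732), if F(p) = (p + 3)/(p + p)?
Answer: 4330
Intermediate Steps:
F(p) = (3 + p)/(2*p) (F(p) = (3 + p)/((2*p)) = (3 + p)*(1/(2*p)) = (3 + p)/(2*p))
F(2/(-4))*(-1732) = ((3 + 2/(-4))/(2*((2/(-4)))))*(-1732) = ((3 + 2*(-¼))/(2*((2*(-¼)))))*(-1732) = ((3 - ½)/(2*(-½)))*(-1732) = ((½)*(-2)*(5/2))*(-1732) = -5/2*(-1732) = 4330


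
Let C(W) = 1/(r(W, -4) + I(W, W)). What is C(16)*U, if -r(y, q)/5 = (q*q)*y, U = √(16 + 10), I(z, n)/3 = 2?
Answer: -√26/1274 ≈ -0.0040024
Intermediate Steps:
I(z, n) = 6 (I(z, n) = 3*2 = 6)
U = √26 ≈ 5.0990
r(y, q) = -5*y*q² (r(y, q) = -5*q*q*y = -5*q²*y = -5*y*q²)
C(W) = 1/(6 - 80*W) (C(W) = 1/(-5*W*(-4)² + 6) = 1/(-5*W*16 + 6) = 1/(-80*W + 6) = 1/(6 - 80*W))
C(16)*U = (-1/(-6 + 80*16))*√26 = (-1/(-6 + 1280))*√26 = (-1/1274)*√26 = (-1*1/1274)*√26 = -√26/1274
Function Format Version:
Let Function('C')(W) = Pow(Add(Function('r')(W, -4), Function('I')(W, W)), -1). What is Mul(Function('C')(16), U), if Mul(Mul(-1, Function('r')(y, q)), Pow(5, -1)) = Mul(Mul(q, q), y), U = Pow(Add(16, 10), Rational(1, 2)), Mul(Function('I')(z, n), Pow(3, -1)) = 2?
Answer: Mul(Rational(-1, 1274), Pow(26, Rational(1, 2))) ≈ -0.0040024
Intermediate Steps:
Function('I')(z, n) = 6 (Function('I')(z, n) = Mul(3, 2) = 6)
U = Pow(26, Rational(1, 2)) ≈ 5.0990
Function('r')(y, q) = Mul(-5, y, Pow(q, 2)) (Function('r')(y, q) = Mul(-5, Mul(Mul(q, q), y)) = Mul(-5, Mul(Pow(q, 2), y)) = Mul(-5, Mul(y, Pow(q, 2))) = Mul(-5, y, Pow(q, 2)))
Function('C')(W) = Pow(Add(6, Mul(-80, W)), -1) (Function('C')(W) = Pow(Add(Mul(-5, W, Pow(-4, 2)), 6), -1) = Pow(Add(Mul(-5, W, 16), 6), -1) = Pow(Add(Mul(-80, W), 6), -1) = Pow(Add(6, Mul(-80, W)), -1))
Mul(Function('C')(16), U) = Mul(Mul(-1, Pow(Add(-6, Mul(80, 16)), -1)), Pow(26, Rational(1, 2))) = Mul(Mul(-1, Pow(Add(-6, 1280), -1)), Pow(26, Rational(1, 2))) = Mul(Mul(-1, Pow(1274, -1)), Pow(26, Rational(1, 2))) = Mul(Mul(-1, Rational(1, 1274)), Pow(26, Rational(1, 2))) = Mul(Rational(-1, 1274), Pow(26, Rational(1, 2)))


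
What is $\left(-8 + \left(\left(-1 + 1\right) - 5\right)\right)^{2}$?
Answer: $169$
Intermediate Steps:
$\left(-8 + \left(\left(-1 + 1\right) - 5\right)\right)^{2} = \left(-8 + \left(0 - 5\right)\right)^{2} = \left(-8 - 5\right)^{2} = \left(-13\right)^{2} = 169$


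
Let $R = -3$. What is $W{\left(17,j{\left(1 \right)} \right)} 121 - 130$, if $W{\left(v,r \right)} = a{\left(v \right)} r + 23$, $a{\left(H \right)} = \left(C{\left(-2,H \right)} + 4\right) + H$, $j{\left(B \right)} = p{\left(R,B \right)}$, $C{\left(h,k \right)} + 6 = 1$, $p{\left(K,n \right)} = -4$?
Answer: $-5091$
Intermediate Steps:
$C{\left(h,k \right)} = -5$ ($C{\left(h,k \right)} = -6 + 1 = -5$)
$j{\left(B \right)} = -4$
$a{\left(H \right)} = -1 + H$ ($a{\left(H \right)} = \left(-5 + 4\right) + H = -1 + H$)
$W{\left(v,r \right)} = 23 + r \left(-1 + v\right)$ ($W{\left(v,r \right)} = \left(-1 + v\right) r + 23 = r \left(-1 + v\right) + 23 = 23 + r \left(-1 + v\right)$)
$W{\left(17,j{\left(1 \right)} \right)} 121 - 130 = \left(23 - 4 \left(-1 + 17\right)\right) 121 - 130 = \left(23 - 64\right) 121 - 130 = \left(-41\right) 121 - 130 = -4961 - 130 = -5091$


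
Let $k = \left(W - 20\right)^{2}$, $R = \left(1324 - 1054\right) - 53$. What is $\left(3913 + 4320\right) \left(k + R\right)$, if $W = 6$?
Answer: $3400229$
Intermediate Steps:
$R = 217$ ($R = 270 - 53 = 217$)
$k = 196$ ($k = \left(6 - 20\right)^{2} = \left(-14\right)^{2} = 196$)
$\left(3913 + 4320\right) \left(k + R\right) = \left(3913 + 4320\right) \left(196 + 217\right) = 8233 \cdot 413 = 3400229$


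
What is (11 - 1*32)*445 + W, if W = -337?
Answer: -9682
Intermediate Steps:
(11 - 1*32)*445 + W = (11 - 1*32)*445 - 337 = (11 - 32)*445 - 337 = -21*445 - 337 = -9345 - 337 = -9682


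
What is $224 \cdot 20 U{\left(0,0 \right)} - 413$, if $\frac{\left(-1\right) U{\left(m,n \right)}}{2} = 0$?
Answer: $-413$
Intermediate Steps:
$U{\left(m,n \right)} = 0$ ($U{\left(m,n \right)} = \left(-2\right) 0 = 0$)
$224 \cdot 20 U{\left(0,0 \right)} - 413 = 224 \cdot 20 \cdot 0 - 413 = 224 \cdot 0 - 413 = 0 - 413 = -413$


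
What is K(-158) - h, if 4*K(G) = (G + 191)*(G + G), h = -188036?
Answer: 185429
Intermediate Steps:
K(G) = G*(191 + G)/2 (K(G) = ((G + 191)*(G + G))/4 = ((191 + G)*(2*G))/4 = (2*G*(191 + G))/4 = G*(191 + G)/2)
K(-158) - h = (1/2)*(-158)*(191 - 158) - 1*(-188036) = (1/2)*(-158)*33 + 188036 = -2607 + 188036 = 185429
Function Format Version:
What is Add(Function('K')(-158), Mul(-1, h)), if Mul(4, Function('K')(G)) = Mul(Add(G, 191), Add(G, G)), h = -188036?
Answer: 185429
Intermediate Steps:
Function('K')(G) = Mul(Rational(1, 2), G, Add(191, G)) (Function('K')(G) = Mul(Rational(1, 4), Mul(Add(G, 191), Add(G, G))) = Mul(Rational(1, 4), Mul(Add(191, G), Mul(2, G))) = Mul(Rational(1, 4), Mul(2, G, Add(191, G))) = Mul(Rational(1, 2), G, Add(191, G)))
Add(Function('K')(-158), Mul(-1, h)) = Add(Mul(Rational(1, 2), -158, Add(191, -158)), Mul(-1, -188036)) = Add(Mul(Rational(1, 2), -158, 33), 188036) = Add(-2607, 188036) = 185429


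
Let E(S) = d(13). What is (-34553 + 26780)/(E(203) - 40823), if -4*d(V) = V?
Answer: 10364/54435 ≈ 0.19039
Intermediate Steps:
d(V) = -V/4
E(S) = -13/4 (E(S) = -¼*13 = -13/4)
(-34553 + 26780)/(E(203) - 40823) = (-34553 + 26780)/(-13/4 - 40823) = -7773/(-163305/4) = -7773*(-4/163305) = 10364/54435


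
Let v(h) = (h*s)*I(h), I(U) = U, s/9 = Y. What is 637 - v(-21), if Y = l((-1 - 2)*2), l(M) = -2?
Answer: 8575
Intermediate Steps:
Y = -2
s = -18 (s = 9*(-2) = -18)
v(h) = -18*h**2 (v(h) = (h*(-18))*h = (-18*h)*h = -18*h**2)
637 - v(-21) = 637 - (-18)*(-21)**2 = 637 - (-18)*441 = 637 - 1*(-7938) = 637 + 7938 = 8575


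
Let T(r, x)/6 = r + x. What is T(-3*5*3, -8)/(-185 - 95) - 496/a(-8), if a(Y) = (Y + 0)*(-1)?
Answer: -8521/140 ≈ -60.864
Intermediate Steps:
T(r, x) = 6*r + 6*x (T(r, x) = 6*(r + x) = 6*r + 6*x)
a(Y) = -Y (a(Y) = Y*(-1) = -Y)
T(-3*5*3, -8)/(-185 - 95) - 496/a(-8) = (6*(-3*5*3) + 6*(-8))/(-185 - 95) - 496/((-1*(-8))) = (6*(-15*3) - 48)/(-280) - 496/8 = (6*(-45) - 48)*(-1/280) - 496*⅛ = (-270 - 48)*(-1/280) - 62 = -318*(-1/280) - 62 = 159/140 - 62 = -8521/140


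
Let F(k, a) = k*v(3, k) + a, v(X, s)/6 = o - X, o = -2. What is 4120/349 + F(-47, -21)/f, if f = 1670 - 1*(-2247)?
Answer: 16622801/1367033 ≈ 12.160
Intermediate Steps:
v(X, s) = -12 - 6*X (v(X, s) = 6*(-2 - X) = -12 - 6*X)
F(k, a) = a - 30*k (F(k, a) = k*(-12 - 6*3) + a = k*(-12 - 18) + a = k*(-30) + a = -30*k + a = a - 30*k)
f = 3917 (f = 1670 + 2247 = 3917)
4120/349 + F(-47, -21)/f = 4120/349 + (-21 - 30*(-47))/3917 = 4120*(1/349) + (-21 + 1410)*(1/3917) = 4120/349 + 1389*(1/3917) = 4120/349 + 1389/3917 = 16622801/1367033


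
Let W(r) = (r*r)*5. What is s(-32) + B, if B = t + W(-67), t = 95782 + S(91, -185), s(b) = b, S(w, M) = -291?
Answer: 117904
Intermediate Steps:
t = 95491 (t = 95782 - 291 = 95491)
W(r) = 5*r² (W(r) = r²*5 = 5*r²)
B = 117936 (B = 95491 + 5*(-67)² = 95491 + 5*4489 = 95491 + 22445 = 117936)
s(-32) + B = -32 + 117936 = 117904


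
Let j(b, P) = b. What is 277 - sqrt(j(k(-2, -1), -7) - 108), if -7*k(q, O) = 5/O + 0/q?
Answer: 277 - I*sqrt(5257)/7 ≈ 277.0 - 10.358*I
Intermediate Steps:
k(q, O) = -5/(7*O) (k(q, O) = -(5/O + 0/q)/7 = -(5/O + 0)/7 = -5/(7*O))
277 - sqrt(j(k(-2, -1), -7) - 108) = 277 - sqrt(-5/7/(-1) - 108) = 277 - sqrt(-5/7*(-1) - 108) = 277 - sqrt(5/7 - 108) = 277 - sqrt(-751/7) = 277 - I*sqrt(5257)/7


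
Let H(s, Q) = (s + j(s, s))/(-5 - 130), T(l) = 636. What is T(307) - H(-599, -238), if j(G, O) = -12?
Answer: 85249/135 ≈ 631.47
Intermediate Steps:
H(s, Q) = 4/45 - s/135 (H(s, Q) = (s - 12)/(-5 - 130) = (-12 + s)/(-135) = (-12 + s)*(-1/135) = 4/45 - s/135)
T(307) - H(-599, -238) = 636 - (4/45 - 1/135*(-599)) = 636 - (4/45 + 599/135) = 636 - 1*611/135 = 636 - 611/135 = 85249/135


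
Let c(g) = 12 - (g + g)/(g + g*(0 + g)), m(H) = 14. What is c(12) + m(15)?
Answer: 336/13 ≈ 25.846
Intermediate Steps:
c(g) = 12 - 2*g/(g + g²) (c(g) = 12 - 2*g/(g + g*g) = 12 - 2*g/(g + g²))
c(12) + m(15) = 2*(5 + 6*12)/(1 + 12) + 14 = 2*(5 + 72)/13 + 14 = 2*(1/13)*77 + 14 = 154/13 + 14 = 336/13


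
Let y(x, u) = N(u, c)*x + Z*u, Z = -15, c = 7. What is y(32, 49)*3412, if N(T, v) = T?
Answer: 2842196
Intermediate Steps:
y(x, u) = -15*u + u*x (y(x, u) = u*x - 15*u = -15*u + u*x)
y(32, 49)*3412 = (49*(-15 + 32))*3412 = (49*17)*3412 = 833*3412 = 2842196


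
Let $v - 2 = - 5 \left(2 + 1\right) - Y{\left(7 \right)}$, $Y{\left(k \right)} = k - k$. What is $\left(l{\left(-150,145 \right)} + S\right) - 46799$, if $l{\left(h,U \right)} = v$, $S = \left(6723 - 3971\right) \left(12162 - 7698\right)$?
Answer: $12238116$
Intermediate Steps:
$Y{\left(k \right)} = 0$
$S = 12284928$ ($S = 2752 \cdot 4464 = 12284928$)
$v = -13$ ($v = 2 - 5 \left(2 + 1\right) = 2 + \left(\left(-5\right) 3 + 0\right) = 2 + \left(-15 + 0\right) = 2 - 15 = -13$)
$l{\left(h,U \right)} = -13$
$\left(l{\left(-150,145 \right)} + S\right) - 46799 = \left(-13 + 12284928\right) - 46799 = 12284915 - 46799 = 12238116$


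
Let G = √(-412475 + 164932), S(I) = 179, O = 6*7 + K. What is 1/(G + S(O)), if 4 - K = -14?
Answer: 179/279584 - I*√247543/279584 ≈ 0.00064024 - 0.0017796*I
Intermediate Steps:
K = 18 (K = 4 - 1*(-14) = 4 + 14 = 18)
O = 60 (O = 6*7 + 18 = 42 + 18 = 60)
G = I*√247543 (G = √(-247543) = I*√247543 ≈ 497.54*I)
1/(G + S(O)) = 1/(I*√247543 + 179) = 1/(179 + I*√247543)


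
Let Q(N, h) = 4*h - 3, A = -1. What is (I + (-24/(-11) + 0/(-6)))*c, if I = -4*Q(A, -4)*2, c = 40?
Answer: 67840/11 ≈ 6167.3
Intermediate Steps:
Q(N, h) = -3 + 4*h
I = 152 (I = -4*(-3 + 4*(-4))*2 = -4*(-3 - 16)*2 = -4*(-19)*2 = 76*2 = 152)
(I + (-24/(-11) + 0/(-6)))*c = (152 + (-24/(-11) + 0/(-6)))*40 = (152 + (-24*(-1/11) + 0*(-1/6)))*40 = (152 + (24/11 + 0))*40 = (152 + 24/11)*40 = (1696/11)*40 = 67840/11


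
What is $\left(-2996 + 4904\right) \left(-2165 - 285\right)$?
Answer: $-4674600$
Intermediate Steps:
$\left(-2996 + 4904\right) \left(-2165 - 285\right) = 1908 \left(-2450\right) = -4674600$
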